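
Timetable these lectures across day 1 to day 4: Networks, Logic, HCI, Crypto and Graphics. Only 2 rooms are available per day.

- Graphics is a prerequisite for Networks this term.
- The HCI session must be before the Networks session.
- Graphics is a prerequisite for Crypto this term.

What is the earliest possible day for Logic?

Logic at day 1 is achievable: Logic -> day 1; HCI -> day 2; Networks -> day 3; Graphics -> day 1; Crypto -> day 2.

day 1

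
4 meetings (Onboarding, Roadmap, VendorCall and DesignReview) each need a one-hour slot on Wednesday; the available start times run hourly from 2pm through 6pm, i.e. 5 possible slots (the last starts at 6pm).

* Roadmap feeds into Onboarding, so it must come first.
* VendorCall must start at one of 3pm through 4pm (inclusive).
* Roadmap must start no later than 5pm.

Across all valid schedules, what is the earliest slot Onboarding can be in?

3pm

Precedence pushes Onboarding to at least 3pm.
Onboarding at 3pm is achievable: Onboarding=3pm; Roadmap=2pm; VendorCall=3pm; DesignReview=2pm.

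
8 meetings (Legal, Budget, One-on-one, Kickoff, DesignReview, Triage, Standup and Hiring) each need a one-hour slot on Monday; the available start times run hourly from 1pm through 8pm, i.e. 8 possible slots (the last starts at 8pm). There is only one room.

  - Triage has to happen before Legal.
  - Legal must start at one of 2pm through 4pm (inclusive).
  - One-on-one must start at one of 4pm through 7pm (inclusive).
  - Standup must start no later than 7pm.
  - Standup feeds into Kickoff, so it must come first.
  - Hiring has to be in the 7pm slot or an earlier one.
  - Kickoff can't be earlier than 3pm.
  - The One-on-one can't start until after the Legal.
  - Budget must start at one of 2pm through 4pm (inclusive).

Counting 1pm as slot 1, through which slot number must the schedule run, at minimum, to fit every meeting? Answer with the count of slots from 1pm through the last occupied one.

8 slots

The precedence chain requires at least 3 distinct slots.
With at most 1 per slot and 8 meetings, at least 8 slots are needed.
One-on-one can't be placed before 4pm — that is slot 4 counting from 1pm — so the schedule must run through at least 4 slots.
8 works (last occupied slot: 8pm): for example Legal=2pm, Hiring=7pm, Kickoff=6pm, Standup=5pm, Triage=1pm, One-on-one=4pm, DesignReview=8pm, Budget=3pm.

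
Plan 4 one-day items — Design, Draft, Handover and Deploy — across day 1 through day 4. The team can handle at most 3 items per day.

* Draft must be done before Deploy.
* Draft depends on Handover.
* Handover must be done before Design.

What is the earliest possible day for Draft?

Precedence pushes Draft to at least day 2; downstream work caps Draft at day 3.
Draft at day 2 is achievable: Deploy=day 3, Handover=day 1, Design=day 2, Draft=day 2.

day 2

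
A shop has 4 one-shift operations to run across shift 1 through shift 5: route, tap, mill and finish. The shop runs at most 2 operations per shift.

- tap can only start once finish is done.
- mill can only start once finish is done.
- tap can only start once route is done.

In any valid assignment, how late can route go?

shift 4

Downstream work caps route at shift 4.
route at shift 4 is achievable: tap -> shift 5, route -> shift 4, finish -> shift 1, mill -> shift 2.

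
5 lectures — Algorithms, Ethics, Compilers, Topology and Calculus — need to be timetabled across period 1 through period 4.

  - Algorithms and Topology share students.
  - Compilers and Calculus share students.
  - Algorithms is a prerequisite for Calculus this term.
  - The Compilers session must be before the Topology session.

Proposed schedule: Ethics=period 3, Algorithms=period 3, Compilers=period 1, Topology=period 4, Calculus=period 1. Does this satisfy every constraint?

No — it violates: Algorithms is a prerequisite for Calculus this term

Compilers and Calculus share students — violated.
Algorithms is a prerequisite for Calculus this term — violated.
Algorithms and Topology share students — holds.
The Compilers session must be before the Topology session — holds.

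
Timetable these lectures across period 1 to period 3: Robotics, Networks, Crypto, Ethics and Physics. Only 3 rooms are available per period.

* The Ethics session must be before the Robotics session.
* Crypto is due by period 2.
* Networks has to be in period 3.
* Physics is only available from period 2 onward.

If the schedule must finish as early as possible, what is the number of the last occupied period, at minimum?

The precedence chain requires at least 2 distinct periods.
With at most 3 per period and 5 lectures, at least 2 periods are needed.
Networks can't be placed before period 3, so the schedule must run through at least period 3.
3 works (last occupied period: period 3): for example Robotics in period 2; Crypto in period 1; Ethics in period 1; Physics in period 2; Networks in period 3.

3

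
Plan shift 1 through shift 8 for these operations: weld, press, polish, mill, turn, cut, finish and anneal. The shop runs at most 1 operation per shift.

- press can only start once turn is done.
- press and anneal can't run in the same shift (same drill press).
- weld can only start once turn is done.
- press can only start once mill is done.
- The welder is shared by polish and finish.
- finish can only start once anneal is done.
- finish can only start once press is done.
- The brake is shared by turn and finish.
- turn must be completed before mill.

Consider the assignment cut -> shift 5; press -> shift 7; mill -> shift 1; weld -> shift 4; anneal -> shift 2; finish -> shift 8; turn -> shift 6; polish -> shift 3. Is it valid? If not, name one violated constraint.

Invalid. turn must be completed before mill.

finish can only start once anneal is done — holds.
The brake is shared by turn and finish — holds.
turn must be completed before mill — violated.
press and anneal can't run in the same shift (same drill press) — holds.
The shop runs at most 1 operation per shift — holds.
weld can only start once turn is done — violated.
The welder is shared by polish and finish — holds.
finish can only start once press is done — holds.
press can only start once mill is done — holds.
press can only start once turn is done — holds.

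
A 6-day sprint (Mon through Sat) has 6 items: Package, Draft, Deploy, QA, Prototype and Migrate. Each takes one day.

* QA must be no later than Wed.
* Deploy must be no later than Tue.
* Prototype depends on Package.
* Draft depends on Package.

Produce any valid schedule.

Prototype=Tue; QA=Mon; Draft=Tue; Package=Mon; Deploy=Mon; Migrate=Mon

Checking: Package(Mon) before Draft(Tue); Package(Mon) before Prototype(Tue); QA=Mon in [Mon,Wed]; Deploy=Mon in [Mon,Tue].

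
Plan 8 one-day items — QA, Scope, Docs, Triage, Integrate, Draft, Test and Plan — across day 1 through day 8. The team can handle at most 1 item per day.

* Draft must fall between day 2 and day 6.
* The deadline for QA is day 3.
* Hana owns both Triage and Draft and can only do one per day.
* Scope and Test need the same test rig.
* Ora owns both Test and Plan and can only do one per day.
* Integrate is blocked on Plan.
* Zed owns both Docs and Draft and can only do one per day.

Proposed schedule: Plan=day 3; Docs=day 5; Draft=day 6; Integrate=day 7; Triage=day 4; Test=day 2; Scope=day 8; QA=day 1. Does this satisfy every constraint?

Valid

Draft must fall between day 2 and day 6 — holds.
The team can handle at most 1 item per day — holds.
The deadline for QA is day 3 — holds.
Scope and Test need the same test rig — holds.
Ora owns both Test and Plan and can only do one per day — holds.
Hana owns both Triage and Draft and can only do one per day — holds.
Zed owns both Docs and Draft and can only do one per day — holds.
Integrate is blocked on Plan — holds.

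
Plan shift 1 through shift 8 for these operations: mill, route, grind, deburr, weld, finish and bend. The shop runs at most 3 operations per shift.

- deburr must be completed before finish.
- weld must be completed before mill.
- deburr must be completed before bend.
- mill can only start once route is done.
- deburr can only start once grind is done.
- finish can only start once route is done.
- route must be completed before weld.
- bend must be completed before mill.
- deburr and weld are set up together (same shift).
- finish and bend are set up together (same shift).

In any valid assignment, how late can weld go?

shift 6

Precedence pushes weld to at least shift 2; weld must be in the same shift as deburr, which can't be after shift 6, so weld is at most shift 6.
weld at shift 6 is achievable: finish=shift 7, bend=shift 7, mill=shift 8, deburr=shift 6, route=shift 1, grind=shift 1, weld=shift 6.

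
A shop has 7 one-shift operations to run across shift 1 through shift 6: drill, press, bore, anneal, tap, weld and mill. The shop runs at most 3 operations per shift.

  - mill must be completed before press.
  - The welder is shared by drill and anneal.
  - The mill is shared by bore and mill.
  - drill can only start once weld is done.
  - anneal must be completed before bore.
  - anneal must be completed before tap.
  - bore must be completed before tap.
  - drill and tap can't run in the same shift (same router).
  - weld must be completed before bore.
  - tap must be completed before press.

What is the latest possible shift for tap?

shift 5

Precedence pushes tap to at least shift 3; downstream work caps tap at shift 5.
tap at shift 5 is achievable: bore=shift 2, mill=shift 1, tap=shift 5, weld=shift 1, anneal=shift 1, press=shift 6, drill=shift 2.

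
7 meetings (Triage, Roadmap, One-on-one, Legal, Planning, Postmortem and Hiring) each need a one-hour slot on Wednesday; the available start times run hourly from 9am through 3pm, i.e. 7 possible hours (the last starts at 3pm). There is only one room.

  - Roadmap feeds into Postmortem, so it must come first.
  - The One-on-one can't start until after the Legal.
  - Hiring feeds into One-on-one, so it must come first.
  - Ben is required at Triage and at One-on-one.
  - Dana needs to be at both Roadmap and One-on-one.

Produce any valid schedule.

Hiring in 10am; One-on-one in 11am; Postmortem in 1pm; Roadmap in 12pm; Legal in 9am; Triage in 2pm; Planning in 3pm

Checking: Roadmap(12pm) before Postmortem(1pm); Hiring(10am) before One-on-one(11am); Legal(9am) before One-on-one(11am); Roadmap(12pm) != One-on-one(11am); Triage(2pm) != One-on-one(11am); max 1 per hour (cap 1).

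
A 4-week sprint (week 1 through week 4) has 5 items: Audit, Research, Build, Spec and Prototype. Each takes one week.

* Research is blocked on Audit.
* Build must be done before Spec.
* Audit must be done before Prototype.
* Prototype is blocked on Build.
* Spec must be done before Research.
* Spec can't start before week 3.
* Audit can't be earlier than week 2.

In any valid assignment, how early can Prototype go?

week 3

Precedence pushes Prototype to at least week 3.
Prototype at week 3 is achievable: Prototype in week 3, Research in week 4, Audit in week 2, Spec in week 3, Build in week 1.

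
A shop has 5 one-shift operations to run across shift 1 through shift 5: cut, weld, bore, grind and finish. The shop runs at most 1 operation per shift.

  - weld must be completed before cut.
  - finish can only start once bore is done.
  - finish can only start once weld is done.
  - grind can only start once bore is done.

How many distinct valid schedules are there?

16

Splitting on cut: it can be shift 2 (2), shift 3 (4), shift 4 (5), shift 5 (5). Listing each branch's schedules as (weld, bore, grind, finish) by shift number:
cut=shift 2: (1,3,4,5) (1,3,5,4) — 2.
cut=shift 3: (1,2,4,5) (1,2,5,4) (2,1,4,5) (2,1,5,4) — 4.
cut=shift 4: (1,2,3,5) (1,2,5,3) (2,1,3,5) (2,1,5,3) (3,1,2,5) — 5.
cut=shift 5: (1,2,3,4) (1,2,4,3) (2,1,3,4) (2,1,4,3) (3,1,2,4) — 5.
Summing: 2 + 4 + 5 + 5 = 16.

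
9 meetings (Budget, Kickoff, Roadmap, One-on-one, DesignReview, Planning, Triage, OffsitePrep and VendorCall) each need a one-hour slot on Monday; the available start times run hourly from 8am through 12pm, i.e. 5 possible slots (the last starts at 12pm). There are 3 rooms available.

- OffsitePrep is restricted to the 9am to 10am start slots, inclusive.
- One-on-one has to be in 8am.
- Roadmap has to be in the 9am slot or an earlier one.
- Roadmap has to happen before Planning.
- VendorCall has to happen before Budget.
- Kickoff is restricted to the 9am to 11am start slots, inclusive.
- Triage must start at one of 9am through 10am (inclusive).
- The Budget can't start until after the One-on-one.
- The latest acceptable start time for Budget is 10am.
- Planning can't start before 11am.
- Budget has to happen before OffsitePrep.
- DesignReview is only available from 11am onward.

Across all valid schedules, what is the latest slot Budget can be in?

Precedence pushes Budget to at least 9am; Budget's own window allows nothing later than 10am; downstream work caps Budget at 9am.
Budget at 9am is achievable: Planning in 11am; VendorCall in 8am; DesignReview in 11am; Kickoff in 9am; Triage in 9am; OffsitePrep in 10am; Budget in 9am; One-on-one in 8am; Roadmap in 8am.

9am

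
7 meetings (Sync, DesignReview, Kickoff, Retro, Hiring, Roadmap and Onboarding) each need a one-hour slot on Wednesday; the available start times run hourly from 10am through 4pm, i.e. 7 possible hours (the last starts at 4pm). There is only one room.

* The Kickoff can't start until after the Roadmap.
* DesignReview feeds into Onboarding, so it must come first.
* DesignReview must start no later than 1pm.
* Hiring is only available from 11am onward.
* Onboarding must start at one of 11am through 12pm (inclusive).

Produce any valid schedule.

Retro in 4pm; DesignReview in 10am; Kickoff in 2pm; Roadmap in 1pm; Onboarding in 11am; Sync in 3pm; Hiring in 12pm

Checking: DesignReview(10am) before Onboarding(11am); Roadmap(1pm) before Kickoff(2pm); DesignReview=10am in [10am,1pm]; Hiring=12pm in [11am,4pm]; Onboarding=11am in [11am,12pm]; max 1 per hour (cap 1).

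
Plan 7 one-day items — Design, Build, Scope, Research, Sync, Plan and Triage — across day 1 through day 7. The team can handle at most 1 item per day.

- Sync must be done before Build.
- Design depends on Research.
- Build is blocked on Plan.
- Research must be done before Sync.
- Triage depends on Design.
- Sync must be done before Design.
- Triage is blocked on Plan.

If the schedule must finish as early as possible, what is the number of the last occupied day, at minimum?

day 7

The precedence chain requires at least 4 distinct days.
With at most 1 per day and 7 work items, at least 7 days are needed.
7 works (last occupied day: day 7): for example Sync=day 2; Build=day 5; Plan=day 4; Research=day 1; Scope=day 7; Triage=day 6; Design=day 3.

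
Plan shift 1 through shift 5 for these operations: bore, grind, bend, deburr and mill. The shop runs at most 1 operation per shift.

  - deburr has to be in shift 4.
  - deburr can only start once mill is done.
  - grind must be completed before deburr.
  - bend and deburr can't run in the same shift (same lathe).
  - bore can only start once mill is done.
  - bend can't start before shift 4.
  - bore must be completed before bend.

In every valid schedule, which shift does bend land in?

bend's window is shift 4–shift 5.
deburr is fixed at shift 4, and bend can't share a shift with deburr.
So bend must be shift 5.

shift 5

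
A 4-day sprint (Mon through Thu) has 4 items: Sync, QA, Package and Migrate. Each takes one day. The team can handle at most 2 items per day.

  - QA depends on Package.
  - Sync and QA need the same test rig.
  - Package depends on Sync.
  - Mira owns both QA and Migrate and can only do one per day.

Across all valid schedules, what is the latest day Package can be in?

Precedence pushes Package to at least Tue; downstream work caps Package at Wed.
Package at Wed is achievable: Migrate in Mon; Package in Wed; QA in Thu; Sync in Mon.

Wed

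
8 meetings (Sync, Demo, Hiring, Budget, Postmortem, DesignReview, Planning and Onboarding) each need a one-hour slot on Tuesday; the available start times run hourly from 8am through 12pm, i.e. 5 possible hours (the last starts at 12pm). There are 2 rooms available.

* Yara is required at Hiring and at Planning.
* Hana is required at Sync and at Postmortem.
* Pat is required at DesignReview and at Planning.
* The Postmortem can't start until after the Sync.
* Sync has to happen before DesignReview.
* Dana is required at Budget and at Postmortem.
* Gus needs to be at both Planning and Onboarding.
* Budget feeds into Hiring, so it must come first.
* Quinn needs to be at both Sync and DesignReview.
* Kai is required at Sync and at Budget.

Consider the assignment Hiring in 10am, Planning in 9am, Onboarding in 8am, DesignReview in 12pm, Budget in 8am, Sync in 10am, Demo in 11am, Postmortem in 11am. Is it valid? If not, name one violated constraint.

Gus needs to be at both Planning and Onboarding — holds.
Kai is required at Sync and at Budget — holds.
Pat is required at DesignReview and at Planning — holds.
Sync has to happen before DesignReview — holds.
There are 2 rooms available — holds.
Budget feeds into Hiring, so it must come first — holds.
Quinn needs to be at both Sync and DesignReview — holds.
Hana is required at Sync and at Postmortem — holds.
The Postmortem can't start until after the Sync — holds.
Yara is required at Hiring and at Planning — holds.
Dana is required at Budget and at Postmortem — holds.

Yes, all constraints hold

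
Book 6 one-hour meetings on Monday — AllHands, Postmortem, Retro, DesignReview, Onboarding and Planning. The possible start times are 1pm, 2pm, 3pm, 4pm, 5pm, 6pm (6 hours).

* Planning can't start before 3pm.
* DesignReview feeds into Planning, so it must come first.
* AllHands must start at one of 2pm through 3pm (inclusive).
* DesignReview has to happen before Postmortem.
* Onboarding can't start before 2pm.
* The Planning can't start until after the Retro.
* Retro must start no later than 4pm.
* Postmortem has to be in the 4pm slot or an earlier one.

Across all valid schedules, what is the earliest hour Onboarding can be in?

2pm

Onboarding is available from 2pm.
Onboarding at 2pm is achievable: AllHands -> 2pm; Retro -> 1pm; DesignReview -> 1pm; Postmortem -> 2pm; Onboarding -> 2pm; Planning -> 3pm.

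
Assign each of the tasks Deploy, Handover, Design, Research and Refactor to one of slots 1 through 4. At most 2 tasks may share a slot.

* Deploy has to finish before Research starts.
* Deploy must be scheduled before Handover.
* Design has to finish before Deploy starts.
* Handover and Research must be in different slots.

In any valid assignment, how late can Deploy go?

Precedence pushes Deploy to at least 2; downstream work caps Deploy at 3.
Deploy at 2 is achievable: Deploy in 2; Refactor in 1; Design in 1; Research in 4; Handover in 3.
Nothing later works — the conflict and capacity constraints rule out every slot after 2.

2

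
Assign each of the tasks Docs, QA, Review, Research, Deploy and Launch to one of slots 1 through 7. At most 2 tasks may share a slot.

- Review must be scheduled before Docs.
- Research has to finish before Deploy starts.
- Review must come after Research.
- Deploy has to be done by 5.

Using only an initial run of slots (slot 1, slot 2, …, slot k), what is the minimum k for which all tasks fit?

3 slots

The precedence chain requires at least 3 distinct slots.
With at most 2 per slot and 6 tasks, at least 3 slots are needed.
3 works (last occupied slot: 3): for example Review -> 2, Deploy -> 2, Launch -> 3, QA -> 1, Docs -> 3, Research -> 1.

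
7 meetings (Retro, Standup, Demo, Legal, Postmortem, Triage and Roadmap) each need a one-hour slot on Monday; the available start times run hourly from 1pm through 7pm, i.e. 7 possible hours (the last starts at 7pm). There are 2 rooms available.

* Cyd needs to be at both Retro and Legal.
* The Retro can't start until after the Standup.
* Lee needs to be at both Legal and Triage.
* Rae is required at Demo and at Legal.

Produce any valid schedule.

Retro -> 2pm, Postmortem -> 2pm, Demo -> 1pm, Triage -> 4pm, Legal -> 3pm, Standup -> 1pm, Roadmap -> 3pm

Checking: Standup(1pm) before Retro(2pm); Legal(3pm) != Triage(4pm); Demo(1pm) != Legal(3pm); Retro(2pm) != Legal(3pm); max 2 per hour (cap 2).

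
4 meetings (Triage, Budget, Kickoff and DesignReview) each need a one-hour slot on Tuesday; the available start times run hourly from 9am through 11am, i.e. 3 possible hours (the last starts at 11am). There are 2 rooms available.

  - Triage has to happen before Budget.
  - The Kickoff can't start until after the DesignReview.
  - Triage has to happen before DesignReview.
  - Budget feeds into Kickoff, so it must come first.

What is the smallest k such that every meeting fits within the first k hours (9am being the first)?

3 hours

The precedence chain requires at least 3 distinct hours.
With at most 2 per hour and 4 meetings, at least 2 hours are needed.
3 works (last occupied hour: 11am): for example Kickoff -> 11am, DesignReview -> 10am, Triage -> 9am, Budget -> 10am.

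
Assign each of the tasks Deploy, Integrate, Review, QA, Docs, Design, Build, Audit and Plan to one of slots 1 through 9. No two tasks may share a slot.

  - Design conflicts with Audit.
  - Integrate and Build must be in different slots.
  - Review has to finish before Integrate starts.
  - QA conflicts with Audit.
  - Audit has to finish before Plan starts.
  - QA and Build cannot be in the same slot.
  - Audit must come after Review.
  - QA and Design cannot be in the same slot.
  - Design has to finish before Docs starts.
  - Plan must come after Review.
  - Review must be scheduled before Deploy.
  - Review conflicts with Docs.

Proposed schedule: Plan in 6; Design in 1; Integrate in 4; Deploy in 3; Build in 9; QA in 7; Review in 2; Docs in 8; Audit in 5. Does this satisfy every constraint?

QA and Build cannot be in the same slot — holds.
No two tasks may share a slot — holds.
Audit must come after Review — holds.
Review must be scheduled before Deploy — holds.
Integrate and Build must be in different slots — holds.
Review conflicts with Docs — holds.
Plan must come after Review — holds.
Audit has to finish before Plan starts — holds.
Review has to finish before Integrate starts — holds.
QA and Design cannot be in the same slot — holds.
Design has to finish before Docs starts — holds.
Design conflicts with Audit — holds.
QA conflicts with Audit — holds.

Yes, all constraints hold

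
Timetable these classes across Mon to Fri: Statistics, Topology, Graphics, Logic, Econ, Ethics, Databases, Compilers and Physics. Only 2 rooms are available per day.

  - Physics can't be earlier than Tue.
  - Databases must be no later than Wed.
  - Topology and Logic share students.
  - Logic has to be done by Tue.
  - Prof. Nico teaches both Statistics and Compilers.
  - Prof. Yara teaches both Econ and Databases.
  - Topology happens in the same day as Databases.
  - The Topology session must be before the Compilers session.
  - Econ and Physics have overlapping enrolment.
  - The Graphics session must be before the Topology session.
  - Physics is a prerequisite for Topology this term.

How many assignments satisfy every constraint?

50

Splitting on Statistics: it can be Mon (12), Tue (6), Thu (16), Fri (16). Listing each branch's schedules as (Topology, Graphics, Logic, Econ, Ethics, Databases, Compilers, Physics):
Statistics=Mon: (Wed,Mon,Tue,Thu,Thu,Wed,Fri,Tue) (Wed,Mon,Tue,Thu,Fri,Wed,Thu,Tue) (Wed,Mon,Tue,Thu,Fri,Wed,Fri,Tue) (Wed,Mon,Tue,Fri,Thu,Wed,Thu,Tue) (Wed,Mon,Tue,Fri,Thu,Wed,Fri,Tue) (Wed,Mon,Tue,Fri,Fri,Wed,Thu,Tue) (Wed,Tue,Mon,Thu,Thu,Wed,Fri,Tue) (Wed,Tue,Mon,Thu,Fri,Wed,Thu,Tue) (Wed,Tue,Mon,Thu,Fri,Wed,Fri,Tue) (Wed,Tue,Mon,Fri,Thu,Wed,Thu,Tue) (Wed,Tue,Mon,Fri,Thu,Wed,Fri,Tue) (Wed,Tue,Mon,Fri,Fri,Wed,Thu,Tue) — 12.
Statistics=Tue: (Wed,Mon,Mon,Thu,Thu,Wed,Fri,Tue) (Wed,Mon,Mon,Thu,Fri,Wed,Thu,Tue) (Wed,Mon,Mon,Thu,Fri,Wed,Fri,Tue) (Wed,Mon,Mon,Fri,Thu,Wed,Thu,Tue) (Wed,Mon,Mon,Fri,Thu,Wed,Fri,Tue) (Wed,Mon,Mon,Fri,Fri,Wed,Thu,Tue) — 6.
Statistics=Thu: (Wed,Mon,Mon,Thu,Tue,Wed,Fri,Tue) (Wed,Mon,Mon,Thu,Fri,Wed,Fri,Tue) (Wed,Mon,Mon,Fri,Tue,Wed,Fri,Tue) (Wed,Mon,Mon,Fri,Thu,Wed,Fri,Tue) (Wed,Mon,Tue,Mon,Thu,Wed,Fri,Tue) (Wed,Mon,Tue,Mon,Fri,Wed,Fri,Tue) (Wed,Mon,Tue,Thu,Mon,Wed,Fri,Tue) (Wed,Mon,Tue,Thu,Fri,Wed,Fri,Tue) (Wed,Mon,Tue,Fri,Mon,Wed,Fri,Tue) (Wed,Mon,Tue,Fri,Thu,Wed,Fri,Tue) (Wed,Tue,Mon,Mon,Thu,Wed,Fri,Tue) (Wed,Tue,Mon,Mon,Fri,Wed,Fri,Tue) (Wed,Tue,Mon,Thu,Mon,Wed,Fri,Tue) (Wed,Tue,Mon,Thu,Fri,Wed,Fri,Tue) (Wed,Tue,Mon,Fri,Mon,Wed,Fri,Tue) (Wed,Tue,Mon,Fri,Thu,Wed,Fri,Tue) — 16.
Statistics=Fri: (Wed,Mon,Mon,Thu,Tue,Wed,Thu,Tue) (Wed,Mon,Mon,Thu,Fri,Wed,Thu,Tue) (Wed,Mon,Mon,Fri,Tue,Wed,Thu,Tue) (Wed,Mon,Mon,Fri,Thu,Wed,Thu,Tue) (Wed,Mon,Tue,Mon,Thu,Wed,Thu,Tue) (Wed,Mon,Tue,Mon,Fri,Wed,Thu,Tue) (Wed,Mon,Tue,Thu,Mon,Wed,Thu,Tue) (Wed,Mon,Tue,Thu,Fri,Wed,Thu,Tue) (Wed,Mon,Tue,Fri,Mon,Wed,Thu,Tue) (Wed,Mon,Tue,Fri,Thu,Wed,Thu,Tue) (Wed,Tue,Mon,Mon,Thu,Wed,Thu,Tue) (Wed,Tue,Mon,Mon,Fri,Wed,Thu,Tue) (Wed,Tue,Mon,Thu,Mon,Wed,Thu,Tue) (Wed,Tue,Mon,Thu,Fri,Wed,Thu,Tue) (Wed,Tue,Mon,Fri,Mon,Wed,Thu,Tue) (Wed,Tue,Mon,Fri,Thu,Wed,Thu,Tue) — 16.
Summing: 12 + 6 + 16 + 16 = 50.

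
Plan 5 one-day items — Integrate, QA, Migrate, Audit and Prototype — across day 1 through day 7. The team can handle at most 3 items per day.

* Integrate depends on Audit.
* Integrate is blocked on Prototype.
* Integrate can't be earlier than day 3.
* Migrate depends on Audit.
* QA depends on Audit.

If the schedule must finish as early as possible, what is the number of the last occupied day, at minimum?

3

The precedence chain requires at least 2 distinct days.
With at most 3 per day and 5 work items, at least 2 days are needed.
Integrate can't be placed before day 3, so the schedule must run through at least day 3.
3 works (last occupied day: day 3): for example QA=day 2; Audit=day 1; Prototype=day 1; Integrate=day 3; Migrate=day 2.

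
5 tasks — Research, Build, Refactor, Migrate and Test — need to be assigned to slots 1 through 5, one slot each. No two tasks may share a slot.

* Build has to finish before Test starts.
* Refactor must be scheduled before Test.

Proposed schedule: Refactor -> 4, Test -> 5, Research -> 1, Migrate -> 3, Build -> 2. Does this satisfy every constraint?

Yes, all constraints hold

No two tasks may share a slot — holds.
Refactor must be scheduled before Test — holds.
Build has to finish before Test starts — holds.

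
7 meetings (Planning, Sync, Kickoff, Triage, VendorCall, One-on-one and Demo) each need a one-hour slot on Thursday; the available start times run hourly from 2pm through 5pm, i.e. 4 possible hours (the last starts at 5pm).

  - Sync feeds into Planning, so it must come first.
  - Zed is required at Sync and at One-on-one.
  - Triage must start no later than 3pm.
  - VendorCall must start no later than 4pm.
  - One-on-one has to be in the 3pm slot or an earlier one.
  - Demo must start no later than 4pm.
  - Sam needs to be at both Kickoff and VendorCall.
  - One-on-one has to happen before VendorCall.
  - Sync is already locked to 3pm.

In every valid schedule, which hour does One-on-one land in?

2pm

One-on-one's window is 2pm–3pm.
Sync is fixed at 3pm, and One-on-one can't share a hour with Sync.
So One-on-one must be 2pm.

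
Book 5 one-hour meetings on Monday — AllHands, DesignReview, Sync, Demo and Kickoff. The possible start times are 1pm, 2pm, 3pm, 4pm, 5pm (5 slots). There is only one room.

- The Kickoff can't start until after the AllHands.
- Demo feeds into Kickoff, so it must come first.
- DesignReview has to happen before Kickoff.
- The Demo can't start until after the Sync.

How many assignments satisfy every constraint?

Splitting on AllHands: it can be 1pm (3), 2pm (3), 3pm (3), 4pm (3). Listing each branch's schedules as (DesignReview, Sync, Demo, Kickoff):
AllHands=1pm: (2pm,3pm,4pm,5pm) (3pm,2pm,4pm,5pm) (4pm,2pm,3pm,5pm) — 3.
AllHands=2pm: (1pm,3pm,4pm,5pm) (3pm,1pm,4pm,5pm) (4pm,1pm,3pm,5pm) — 3.
AllHands=3pm: (1pm,2pm,4pm,5pm) (2pm,1pm,4pm,5pm) (4pm,1pm,2pm,5pm) — 3.
AllHands=4pm: (1pm,2pm,3pm,5pm) (2pm,1pm,3pm,5pm) (3pm,1pm,2pm,5pm) — 3.
Summing: 3 + 3 + 3 + 3 = 12.

12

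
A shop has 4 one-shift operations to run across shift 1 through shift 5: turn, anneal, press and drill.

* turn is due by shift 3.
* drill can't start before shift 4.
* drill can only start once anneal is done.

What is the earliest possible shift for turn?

Turn's own window allows nothing later than shift 3.
turn at shift 1 is achievable: press in shift 1, drill in shift 4, anneal in shift 1, turn in shift 1.

shift 1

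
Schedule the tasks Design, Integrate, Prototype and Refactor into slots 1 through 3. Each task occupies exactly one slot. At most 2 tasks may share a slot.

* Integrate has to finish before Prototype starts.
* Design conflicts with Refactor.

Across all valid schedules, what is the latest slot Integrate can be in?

2

Downstream work caps Integrate at 2.
Integrate at 2 is achievable: Integrate=2; Prototype=3; Refactor=2; Design=1.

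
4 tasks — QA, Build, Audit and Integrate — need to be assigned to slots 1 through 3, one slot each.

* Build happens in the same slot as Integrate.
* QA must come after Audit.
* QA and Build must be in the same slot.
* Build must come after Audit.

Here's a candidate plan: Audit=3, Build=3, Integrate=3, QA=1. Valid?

No. QA must come after Audit is not satisfied.

QA must come after Audit — violated.
Build happens in the same slot as Integrate — holds.
Build must come after Audit — violated.
QA and Build must be in the same slot — violated.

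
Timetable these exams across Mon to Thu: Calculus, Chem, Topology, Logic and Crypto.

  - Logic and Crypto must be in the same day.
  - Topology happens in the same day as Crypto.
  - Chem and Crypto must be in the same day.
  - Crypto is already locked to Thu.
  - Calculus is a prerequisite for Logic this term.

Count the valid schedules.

3

Enumerating: Logic -> Thu; Chem -> Thu; Crypto -> Thu; Calculus -> Mon; Topology -> Thu | Logic -> Thu, Calculus -> Tue, Topology -> Thu, Crypto -> Thu, Chem -> Thu | Calculus=Wed, Logic=Thu, Crypto=Thu, Topology=Thu, Chem=Thu.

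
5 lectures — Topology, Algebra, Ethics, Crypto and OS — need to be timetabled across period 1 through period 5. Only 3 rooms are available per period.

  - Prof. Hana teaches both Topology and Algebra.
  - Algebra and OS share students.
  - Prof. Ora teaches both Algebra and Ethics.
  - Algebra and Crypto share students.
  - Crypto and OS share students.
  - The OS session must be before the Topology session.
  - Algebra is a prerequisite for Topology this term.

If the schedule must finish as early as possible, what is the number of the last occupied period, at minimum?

period 3

The precedence chain requires at least 2 distinct periods.
With at most 3 per period and 5 lectures, at least 2 periods are needed.
Could 2 periods be enough, i.e. nothing placed later than period 2? No: Topology must come after OS (at period 1 or later) → {period 2}; OS must come before Topology (at period 2 or earlier) → {period 1}; Algebra must come before Topology (at period 2 or earlier) → {period 1}; OS can't share with Algebra (period 1) → nothing is left.
So 2 periods is not enough.
3 works (last occupied period: period 3): for example Topology=period 3, Algebra=period 1, Ethics=period 2, OS=period 2, Crypto=period 3.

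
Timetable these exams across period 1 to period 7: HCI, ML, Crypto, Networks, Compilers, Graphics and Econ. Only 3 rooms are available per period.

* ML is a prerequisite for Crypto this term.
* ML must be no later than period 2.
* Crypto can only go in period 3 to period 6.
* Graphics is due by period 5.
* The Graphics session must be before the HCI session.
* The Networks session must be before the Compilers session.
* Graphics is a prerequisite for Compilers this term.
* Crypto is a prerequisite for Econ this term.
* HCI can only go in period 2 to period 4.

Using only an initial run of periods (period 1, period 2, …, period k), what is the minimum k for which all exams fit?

4

The precedence chain requires at least 3 distinct periods.
With at most 3 per period and 7 exams, at least 3 periods are needed.
Propagating the time windows through the other constraints, Econ can't land before period 4, so the schedule must run through at least period 4.
4 works (last occupied period: period 4): for example Econ -> period 4, Compilers -> period 2, Crypto -> period 3, Graphics -> period 1, Networks -> period 1, ML -> period 1, HCI -> period 2.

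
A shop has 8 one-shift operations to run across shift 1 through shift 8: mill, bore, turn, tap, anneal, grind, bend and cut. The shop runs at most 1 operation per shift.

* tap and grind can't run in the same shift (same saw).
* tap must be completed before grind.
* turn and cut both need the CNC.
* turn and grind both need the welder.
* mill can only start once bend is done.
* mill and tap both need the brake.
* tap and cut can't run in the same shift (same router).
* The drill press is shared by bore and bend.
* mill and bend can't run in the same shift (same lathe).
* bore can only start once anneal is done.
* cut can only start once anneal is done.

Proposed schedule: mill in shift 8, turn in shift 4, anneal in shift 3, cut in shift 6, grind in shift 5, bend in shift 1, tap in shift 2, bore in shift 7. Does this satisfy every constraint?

tap and grind can't run in the same shift (same saw) — holds.
turn and grind both need the welder — holds.
tap must be completed before grind — holds.
The shop runs at most 1 operation per shift — holds.
The drill press is shared by bore and bend — holds.
bore can only start once anneal is done — holds.
turn and cut both need the CNC — holds.
mill can only start once bend is done — holds.
cut can only start once anneal is done — holds.
tap and cut can't run in the same shift (same router) — holds.
mill and bend can't run in the same shift (same lathe) — holds.
mill and tap both need the brake — holds.

Yes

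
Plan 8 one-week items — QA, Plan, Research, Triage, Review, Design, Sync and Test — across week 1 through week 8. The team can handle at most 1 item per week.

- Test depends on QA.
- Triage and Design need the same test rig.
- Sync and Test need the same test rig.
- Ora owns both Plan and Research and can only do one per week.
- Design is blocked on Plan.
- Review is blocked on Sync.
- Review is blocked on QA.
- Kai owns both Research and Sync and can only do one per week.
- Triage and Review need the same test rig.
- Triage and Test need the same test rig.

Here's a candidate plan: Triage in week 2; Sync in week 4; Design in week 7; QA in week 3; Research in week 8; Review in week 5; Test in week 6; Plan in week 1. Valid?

Kai owns both Research and Sync and can only do one per week — holds.
Triage and Design need the same test rig — holds.
Sync and Test need the same test rig — holds.
The team can handle at most 1 item per week — holds.
Design is blocked on Plan — holds.
Triage and Review need the same test rig — holds.
Ora owns both Plan and Research and can only do one per week — holds.
Triage and Test need the same test rig — holds.
Review is blocked on QA — holds.
Review is blocked on Sync — holds.
Test depends on QA — holds.

Yes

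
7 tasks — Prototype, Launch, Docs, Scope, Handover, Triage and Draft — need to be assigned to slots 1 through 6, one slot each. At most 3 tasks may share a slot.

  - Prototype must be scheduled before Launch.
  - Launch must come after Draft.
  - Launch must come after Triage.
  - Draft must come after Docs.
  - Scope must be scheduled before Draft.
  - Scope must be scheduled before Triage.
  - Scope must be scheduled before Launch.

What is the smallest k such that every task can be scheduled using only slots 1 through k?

3 slots

The precedence chain requires at least 3 distinct slots.
With at most 3 per slot and 7 tasks, at least 3 slots are needed.
3 works (last occupied slot: 3): for example Handover -> 2, Draft -> 2, Prototype -> 1, Scope -> 1, Launch -> 3, Docs -> 1, Triage -> 2.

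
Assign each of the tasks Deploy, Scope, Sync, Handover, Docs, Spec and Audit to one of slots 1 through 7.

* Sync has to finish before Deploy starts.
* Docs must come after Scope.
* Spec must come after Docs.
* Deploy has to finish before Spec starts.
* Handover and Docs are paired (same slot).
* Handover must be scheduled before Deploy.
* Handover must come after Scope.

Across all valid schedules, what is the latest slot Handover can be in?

Precedence pushes Handover to at least 2; downstream work caps Handover at 5.
Handover at 5 is achievable: Scope=1, Sync=1, Handover=5, Audit=1, Docs=5, Deploy=6, Spec=7.

5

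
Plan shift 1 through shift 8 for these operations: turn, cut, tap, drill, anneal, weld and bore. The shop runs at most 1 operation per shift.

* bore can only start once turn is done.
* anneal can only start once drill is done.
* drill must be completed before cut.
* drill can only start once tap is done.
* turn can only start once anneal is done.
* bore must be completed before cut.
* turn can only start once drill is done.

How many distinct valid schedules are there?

Splitting on turn: it can be shift 4 (12), shift 5 (24), shift 6 (20). Listing each branch's schedules as (cut, tap, drill, anneal, weld, bore) by shift number:
turn=shift 4: (6,1,2,3,7,5) (6,1,2,3,8,5) (7,1,2,3,5,6) (7,1,2,3,6,5) (7,1,2,3,8,5) (7,1,2,3,8,6) (8,1,2,3,5,6) (8,1,2,3,5,7) (8,1,2,3,6,5) (8,1,2,3,6,7) (8,1,2,3,7,5) (8,1,2,3,7,6) — 12.
turn=shift 5: (7,1,2,3,4,6) (7,1,2,3,8,6) (7,1,2,4,3,6) (7,1,2,4,8,6) (7,1,3,4,2,6) (7,1,3,4,8,6) (7,2,3,4,1,6) (7,2,3,4,8,6) (8,1,2,3,4,6) (8,1,2,3,4,7) (8,1,2,3,6,7) (8,1,2,3,7,6) (8,1,2,4,3,6) (8,1,2,4,3,7) (8,1,2,4,6,7) (8,1,2,4,7,6) (8,1,3,4,2,6) (8,1,3,4,2,7) (8,1,3,4,6,7) (8,1,3,4,7,6) (8,2,3,4,1,6) (8,2,3,4,1,7) (8,2,3,4,6,7) (8,2,3,4,7,6) — 24.
turn=shift 6: (8,1,2,3,4,7) (8,1,2,3,5,7) (8,1,2,4,3,7) (8,1,2,4,5,7) (8,1,2,5,3,7) (8,1,2,5,4,7) (8,1,3,4,2,7) (8,1,3,4,5,7) (8,1,3,5,2,7) (8,1,3,5,4,7) (8,1,4,5,2,7) (8,1,4,5,3,7) (8,2,3,4,1,7) (8,2,3,4,5,7) (8,2,3,5,1,7) (8,2,3,5,4,7) (8,2,4,5,1,7) (8,2,4,5,3,7) (8,3,4,5,1,7) (8,3,4,5,2,7) — 20.
Summing: 12 + 24 + 20 = 56.

56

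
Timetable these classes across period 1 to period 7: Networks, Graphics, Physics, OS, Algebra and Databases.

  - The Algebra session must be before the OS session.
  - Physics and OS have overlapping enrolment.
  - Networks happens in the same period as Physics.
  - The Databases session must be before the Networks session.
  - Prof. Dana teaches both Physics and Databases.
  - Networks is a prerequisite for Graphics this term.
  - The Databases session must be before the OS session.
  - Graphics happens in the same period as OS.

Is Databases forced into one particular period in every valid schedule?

No

Databases can be period 1 (e.g. Databases -> period 1; Physics -> period 2; Algebra -> period 1; Graphics -> period 3; Networks -> period 2; OS -> period 3) or period 2 (e.g. OS=period 4; Physics=period 3; Networks=period 3; Graphics=period 4; Algebra=period 1; Databases=period 2).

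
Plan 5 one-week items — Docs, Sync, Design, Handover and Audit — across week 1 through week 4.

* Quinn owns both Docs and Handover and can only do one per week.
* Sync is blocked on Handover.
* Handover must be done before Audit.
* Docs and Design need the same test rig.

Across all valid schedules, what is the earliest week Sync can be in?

Precedence pushes Sync to at least week 2.
Sync at week 2 is achievable: Design=week 1; Handover=week 1; Docs=week 2; Sync=week 2; Audit=week 2.

week 2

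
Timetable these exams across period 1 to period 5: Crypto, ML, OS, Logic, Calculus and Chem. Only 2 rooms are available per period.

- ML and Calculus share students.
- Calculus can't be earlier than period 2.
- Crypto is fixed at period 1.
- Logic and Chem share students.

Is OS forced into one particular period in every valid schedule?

OS can be period 1 (e.g. Crypto=period 1; Calculus=period 2; OS=period 1; Logic=period 2; ML=period 3; Chem=period 3) or period 2 (e.g. ML -> period 1; OS -> period 2; Logic -> period 3; Calculus -> period 2; Crypto -> period 1; Chem -> period 4).

No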